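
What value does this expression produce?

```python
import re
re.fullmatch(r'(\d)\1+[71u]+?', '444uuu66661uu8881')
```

None

A backreference is literal: `\1` must see the identical characters the first group matched.
`fullmatch` succeeds only if the pattern covers the string from start to end.
Here there's no way to consume every character, so the call returns None.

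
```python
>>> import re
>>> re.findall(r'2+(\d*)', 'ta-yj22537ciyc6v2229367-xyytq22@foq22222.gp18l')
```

The pattern matches one or more of a literal '2'; then zero or more of a digit (captured).
Because there's exactly one group, `findall` drops the full match and keeps group 1 from each hit.

['537', '9367', '', '']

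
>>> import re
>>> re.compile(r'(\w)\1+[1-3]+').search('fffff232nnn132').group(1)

'f'

The match spans [0:8] → 'fffff232'.
Captured: group 1 = 'f'.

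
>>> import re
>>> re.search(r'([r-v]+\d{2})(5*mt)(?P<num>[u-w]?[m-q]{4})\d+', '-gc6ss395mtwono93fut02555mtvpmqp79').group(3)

The match spans [18:34] → 'ut02555mtvpmqp79'.
Captured: group 1 = 'ut02', group 2 = '555mt', group 3 = 'vpmqp'.

'vpmqp'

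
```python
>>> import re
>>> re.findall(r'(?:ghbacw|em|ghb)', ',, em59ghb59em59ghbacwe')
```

['em', 'ghb', 'em', 'ghbacw']

Alternation tries branches left to right and keeps the first one that lets the overall match succeed at that position.
Since nothing is captured, `findall` lists the 4 matched substrings directly.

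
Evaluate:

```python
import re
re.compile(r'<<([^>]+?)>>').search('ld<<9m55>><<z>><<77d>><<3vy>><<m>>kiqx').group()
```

'<<9m55>>'

`re.search` scans for the first position where the pattern succeeds.
The match spans [2:10] → '<<9m55>>'.
Captured: group 1 = '9m55'.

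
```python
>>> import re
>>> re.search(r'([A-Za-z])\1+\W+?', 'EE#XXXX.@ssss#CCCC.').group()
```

'EE#'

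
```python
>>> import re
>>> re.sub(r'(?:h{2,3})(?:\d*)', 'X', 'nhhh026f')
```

The pattern matches 2 to 3 of a literal 'h' (non-capturing group); then zero or more of a digit (non-capturing group).
Matches: at [1:7] → 'hhh026'.
Each match is replaced by 'X'.

'nXf'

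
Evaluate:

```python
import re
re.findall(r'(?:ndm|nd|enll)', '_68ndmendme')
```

`|` is ordered: at each position the engine commits to the first alternative that works.
No capturing groups, so `findall` returns the 2 full match strings.

['ndm', 'ndm']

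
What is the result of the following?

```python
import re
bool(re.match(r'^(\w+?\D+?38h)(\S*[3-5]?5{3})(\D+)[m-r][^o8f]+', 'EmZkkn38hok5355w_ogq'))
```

False

This matches anchored at the start of the string; then one or more of a word character (lazy), then one or more of a non-digit (lazy), then the literal '38h' (captured); then zero or more of a non-whitespace character, then optionally a character in [3-5], then exactly 3 of a literal '5' (captured); then one or more of a non-digit (captured); then a character in [m-r], then one or more of any character except [o8f].
`match` is anchored at position 0; if the pattern doesn't fit there, it returns None.
Here the string doesn't start with a match, so the call returns None, and `bool(None)` is False.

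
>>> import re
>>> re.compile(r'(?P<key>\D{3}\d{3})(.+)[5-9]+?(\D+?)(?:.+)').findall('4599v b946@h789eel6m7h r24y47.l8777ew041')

With 3 capturing groups, `findall` returns a 3-tuple per match.

[('v b946', '@h789eel6m7h r24y47.l877', 'e')]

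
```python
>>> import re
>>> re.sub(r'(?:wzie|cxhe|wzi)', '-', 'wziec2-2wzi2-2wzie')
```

'-c2-2-2-2-'

`|` is ordered: at each position the engine commits to the first alternative that works.
Each match is replaced by '-'.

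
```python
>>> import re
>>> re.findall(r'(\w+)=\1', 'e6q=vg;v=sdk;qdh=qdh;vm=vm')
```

['qdh', 'vm']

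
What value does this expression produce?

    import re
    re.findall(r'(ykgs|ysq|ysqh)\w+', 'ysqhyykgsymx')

['ysq']

Alternation isn't longest-match — the leftmost alternative that fits at this position is chosen.
One capturing group, so `findall` returns just the captured substring from the one match — 1 in all.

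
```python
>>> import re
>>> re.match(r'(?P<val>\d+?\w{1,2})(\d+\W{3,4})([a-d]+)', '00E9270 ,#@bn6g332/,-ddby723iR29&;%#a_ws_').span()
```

(0, 12)

Pattern: one or more of a digit (lazy), then 1 to 2 of a word character (captured as 'val'); then one or more of a digit, then 3 to 4 of a non-word character (captured); then one or more of a character in [a-d] (captured).
`re.match` won't scan ahead — the pattern has to work from the very first character.
The match spans [0:12] → '00E9270 ,#@b'.
Captured: group 1 = '00E', group 2 = '9270 ,#@', group 3 = 'b'.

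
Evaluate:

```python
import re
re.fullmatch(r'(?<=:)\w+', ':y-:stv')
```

None

Because the assertion is zero-width, the text it checks is not consumed and won't appear in the result.
`fullmatch` succeeds only if the pattern covers the string from start to end.
Here the pattern can't cover the whole string, so the call returns None.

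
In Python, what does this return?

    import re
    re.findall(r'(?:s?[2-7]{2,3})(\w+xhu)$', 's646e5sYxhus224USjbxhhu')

[]

With a single group, `findall` returns only what that group captured — 0 items.
Nothing in the string satisfies the pattern, so the list is empty.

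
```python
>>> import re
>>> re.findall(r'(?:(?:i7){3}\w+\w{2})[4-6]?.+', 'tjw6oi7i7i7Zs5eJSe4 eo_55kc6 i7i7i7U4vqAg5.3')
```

The pattern matches the literal 'i7' repeated 3 times, then one or more of a word character, then exactly 2 of a word character (non-capturing group); then optionally a character in [4-6], then one or more of any character.
Matches: at [5:44] → 'i7i7i7Zs5eJSe4 eo_55kc6 i7i7i7U4vqAg5.3'.
With no groups in the pattern, `findall` gives back each whole match — 1 here.

['i7i7i7Zs5eJSe4 eo_55kc6 i7i7i7U4vqAg5.3']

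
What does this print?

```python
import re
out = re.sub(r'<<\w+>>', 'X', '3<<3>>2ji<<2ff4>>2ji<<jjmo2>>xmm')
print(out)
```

Matches: at [1:6] → '<<3>>'; at [9:17] → '<<2ff4>>'; at [20:29] → '<<jjmo2>>'.
Each match is replaced by 'X'.

3X2jiX2jiXxmm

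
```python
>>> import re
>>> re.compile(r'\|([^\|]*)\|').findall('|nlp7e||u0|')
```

With a single group, `findall` returns only what that group captured — 2 items.

['nlp7e', 'u0']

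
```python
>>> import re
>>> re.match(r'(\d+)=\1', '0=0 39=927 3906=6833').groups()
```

The match spans [0:3] → '0=0'.
Captured: group 1 = '0'.

('0',)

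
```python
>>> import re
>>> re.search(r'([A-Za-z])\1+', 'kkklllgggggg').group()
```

'kkk'

A backreference is literal: `\1` must see the identical characters the first group matched.
`re.search` tries every starting position until one works.
The match spans [0:3] → 'kkk'.
Captured: group 1 = 'k'.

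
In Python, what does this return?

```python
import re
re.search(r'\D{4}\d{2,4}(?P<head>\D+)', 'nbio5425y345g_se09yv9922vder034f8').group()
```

'nbio5425y'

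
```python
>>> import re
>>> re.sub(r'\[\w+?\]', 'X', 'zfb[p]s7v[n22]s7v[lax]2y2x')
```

Matches: at [3:6] → '[p]'; at [9:14] → '[n22]'; at [17:22] → '[lax]'.
`sub` substitutes 'X' at each match site.

'zfbXs7vXs7vX2y2x'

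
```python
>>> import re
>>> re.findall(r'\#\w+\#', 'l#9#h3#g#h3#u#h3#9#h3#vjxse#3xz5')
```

Matches: at [1:4] → '#9#'; at [6:9] → '#g#'; at [11:14] → '#u#'; at [16:19] → '#9#'; at [21:28] → '#vjxse#'.
No capturing groups, so `findall` returns the 5 full match strings.

['#9#', '#g#', '#u#', '#9#', '#vjxse#']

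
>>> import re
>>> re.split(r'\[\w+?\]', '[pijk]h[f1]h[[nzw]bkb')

`split` removes every match and returns the 4 fragments in between.

['', 'h', 'h[', 'bkb']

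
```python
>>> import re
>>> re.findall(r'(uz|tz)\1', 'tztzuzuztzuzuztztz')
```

`\1` is not a pattern — it's the concrete string captured by group 1, re-applied verbatim.
Matches: at [0:4] match 'tztz', group 1 = 'tz'; at [4:8] match 'uzuz', group 1 = 'uz'; at [10:14] match 'uzuz', group 1 = 'uz'; at [14:18] match 'tztz', group 1 = 'tz'.
With a single group, `findall` returns only what that group captured — 4 items.

['tz', 'uz', 'uz', 'tz']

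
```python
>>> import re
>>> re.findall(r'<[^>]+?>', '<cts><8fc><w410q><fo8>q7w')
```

['<cts>', '<8fc>', '<w410q>', '<fo8>']

Walking the string: at [0:5] → '<cts>'; at [5:10] → '<8fc>'; at [10:17] → '<w410q>'; at [17:22] → '<fo8>'.
Since nothing is captured, `findall` lists the 4 matched substrings directly.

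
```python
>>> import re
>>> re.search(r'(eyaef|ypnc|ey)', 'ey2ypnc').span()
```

`search` walks the string left to right and returns the first match it finds.
The match spans [0:2] → 'ey'.
Captured: group 1 = 'ey'.

(0, 2)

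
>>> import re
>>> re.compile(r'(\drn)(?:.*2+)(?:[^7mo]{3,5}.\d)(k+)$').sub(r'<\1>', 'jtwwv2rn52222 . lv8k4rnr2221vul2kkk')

Each match is replaced using the text its own group 1 captured.

'jtwwv<2rn>'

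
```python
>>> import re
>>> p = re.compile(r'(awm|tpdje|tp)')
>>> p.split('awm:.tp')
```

['', 'awm', ':.', 'tp', '']

Matches to split on: at [0:3] → 'awm'; at [5:7] → 'tp'.
`re.split` interleaves the captured-group text with the surrounding fragments.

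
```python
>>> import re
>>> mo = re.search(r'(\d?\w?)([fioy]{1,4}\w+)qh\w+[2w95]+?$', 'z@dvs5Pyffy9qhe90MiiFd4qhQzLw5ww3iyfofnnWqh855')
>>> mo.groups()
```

The match spans [5:46] → '5Pyffy9qhe90MiiFd4qhQzLw5ww3iyfofnnWqh855'.
Captured: group 1 = '5P', group 2 = 'yffy9qhe90MiiFd4qhQzLw5ww3iyfofnnW'.

('5P', 'yffy9qhe90MiiFd4qhQzLw5ww3iyfofnnW')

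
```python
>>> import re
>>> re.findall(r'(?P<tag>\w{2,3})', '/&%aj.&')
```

['aj']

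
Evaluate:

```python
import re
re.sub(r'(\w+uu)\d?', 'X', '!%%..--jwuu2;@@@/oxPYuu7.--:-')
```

The pattern matches one or more of a word character, then the literal 'uu' (captured); then optionally a digit.
Matches: at [7:12] → 'jwuu2'; at [17:24] → 'oxPYuu7'.
Every occurrence is swapped for 'X'.

'!%%..--X;@@@/X.--:-'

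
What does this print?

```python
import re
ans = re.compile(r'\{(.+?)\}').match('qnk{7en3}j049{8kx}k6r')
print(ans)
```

None

`re.match` won't scan ahead — the pattern has to work from the very first character.
Here the pattern fails at index 0, so the call returns None.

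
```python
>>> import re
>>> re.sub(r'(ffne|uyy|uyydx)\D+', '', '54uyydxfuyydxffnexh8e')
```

Every occurrence is swapped for ''.

'548e'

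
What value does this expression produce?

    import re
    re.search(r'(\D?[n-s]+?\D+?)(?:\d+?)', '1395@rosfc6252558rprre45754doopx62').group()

This matches optionally a non-digit, then one or more of a character in [n-s] (lazy), then one or more of a non-digit (lazy) (captured); then one or more of a digit (lazy) (non-capturing group).
A `+?`/`*?`/`{m,n}?` starts at its minimum and grows only as far as needed for what follows to match.
`search` walks the string left to right and returns the first match it finds.
The match spans [4:11] → '@rosfc6'.
Captured: group 1 = '@rosfc'.

'@rosfc6'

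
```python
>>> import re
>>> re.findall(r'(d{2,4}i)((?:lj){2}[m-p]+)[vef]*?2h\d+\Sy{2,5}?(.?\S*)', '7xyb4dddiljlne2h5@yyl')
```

This matches 2 to 4 of a literal 'd', then the literal 'i' (captured); then the literal 'lj' repeated 2 times, then one or more of a character in [m-p] (captured); then zero or more of one of [vef] (lazy), then the literal '2h'; then one or more of a digit, then a non-whitespace character, then 2 to 5 of the literal 'y' (lazy); then optionally any character, then zero or more of a non-whitespace character (captured).
With 3 capturing groups, `findall` returns a 3-tuple per match.
Nothing in the string satisfies the pattern, so the list is empty.

[]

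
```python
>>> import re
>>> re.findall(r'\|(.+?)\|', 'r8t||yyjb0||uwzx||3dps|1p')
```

['|yyjb0', 'uwzx', '3dps']

Because the quantifier is non-greedy, it stops expanding at the earliest point where the rest of the pattern can succeed.
Scanning left to right: at [3:11] match '||yyjb0|', group 1 = '|yyjb0'; at [11:17] match '|uwzx|', group 1 = 'uwzx'; at [17:23] match '|3dps|', group 1 = '3dps'.
One capturing group, so `findall` returns just the captured substring from each match — 3 in all.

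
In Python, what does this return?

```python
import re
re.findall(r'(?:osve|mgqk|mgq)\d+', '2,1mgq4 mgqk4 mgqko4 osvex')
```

['mgq4', 'mgqk4']

Matches: at [3:7] → 'mgq4'; at [8:13] → 'mgqk4'.
With no groups in the pattern, `findall` gives back each whole match — 2 here.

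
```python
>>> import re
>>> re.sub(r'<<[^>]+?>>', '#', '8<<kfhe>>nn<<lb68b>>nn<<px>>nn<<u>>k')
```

'8#nn#nn#nn#k'

Matches: at [1:9] → '<<kfhe>>'; at [11:20] → '<<lb68b>>'; at [22:28] → '<<px>>'; at [30:35] → '<<u>>'.
Every occurrence is swapped for '#'.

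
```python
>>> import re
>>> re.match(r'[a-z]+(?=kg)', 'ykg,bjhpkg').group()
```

'y'

The positive lookaround only admits positions where the adjacent text matches; those characters stay outside the span.
`re.match` won't scan ahead — the pattern has to work from the very first character.
The match spans [0:1] → 'y'.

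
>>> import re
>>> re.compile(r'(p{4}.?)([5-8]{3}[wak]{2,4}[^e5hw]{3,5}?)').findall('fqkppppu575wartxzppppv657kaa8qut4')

[('ppppu', '575wartx'), ('ppppv', '657kaa8qu')]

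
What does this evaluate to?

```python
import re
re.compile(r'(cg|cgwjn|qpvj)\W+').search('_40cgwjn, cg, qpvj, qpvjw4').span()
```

(3, 10)

`re.search` tries every starting position until one works.
The match spans [3:10] → 'cgwjn, '.
Captured: group 1 = 'cgwjn'.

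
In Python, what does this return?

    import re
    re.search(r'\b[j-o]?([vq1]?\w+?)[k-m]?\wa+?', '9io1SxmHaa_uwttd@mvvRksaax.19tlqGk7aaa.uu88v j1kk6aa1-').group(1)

This matches a word boundary (`\b`, zero-width); then optionally a character in [j-o]; then optionally one of [vq1], then one or more of a word character (lazy) (captured); then optionally a character in [k-m], then a word character, then one or more of a literal 'a' (lazy).
Lazy quantifiers expand one character at a time until the remainder of the pattern can match.
Unlike `match`, `search` isn't anchored — it looks for the pattern anywhere in the string.
The match spans [0:9] → '9io1SxmHa'.
Captured: group 1 = '9io1Sx'.

'9io1Sx'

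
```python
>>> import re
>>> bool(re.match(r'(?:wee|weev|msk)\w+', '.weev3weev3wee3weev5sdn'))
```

False

`re.match` won't scan ahead — the pattern has to work from the very first character.
Here position 0 doesn't satisfy it, so the call returns None, and `bool(None)` is False.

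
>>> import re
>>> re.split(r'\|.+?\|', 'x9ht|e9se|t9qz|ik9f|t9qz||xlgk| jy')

['x9ht', 't9qz', 't9qz', ' jy']

The `?` after the quantifier makes it lazy — it takes as little as possible before letting the rest of the pattern try.
The string is cut at each match, leaving 4 pieces.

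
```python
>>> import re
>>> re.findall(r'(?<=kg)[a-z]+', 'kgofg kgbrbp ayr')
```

The positive lookaround only admits positions where the adjacent text matches; those characters stay outside the span.
No capturing groups, so `findall` returns the 2 full match strings.

['ofg', 'brbp']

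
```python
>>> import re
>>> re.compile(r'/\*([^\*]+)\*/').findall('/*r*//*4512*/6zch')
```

['r', '4512']

Walking the string: at [0:5] match '/*r*/', group 1 = 'r'; at [5:13] match '/*4512*/', group 1 = '4512'.
One capturing group, so `findall` returns just the captured substring from each match — 2 in all.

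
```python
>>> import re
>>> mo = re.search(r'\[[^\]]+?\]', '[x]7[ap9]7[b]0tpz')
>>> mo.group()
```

'[x]'

`re.search` tries every starting position until one works.
The match spans [0:3] → '[x]'.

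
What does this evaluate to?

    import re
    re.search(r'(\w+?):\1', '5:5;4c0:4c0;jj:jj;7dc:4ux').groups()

('5',)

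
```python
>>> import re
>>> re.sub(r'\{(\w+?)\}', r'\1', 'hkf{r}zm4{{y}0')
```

'hkfrzm4{y0'

`\1` in the replacement pulls in group 1's text for each match.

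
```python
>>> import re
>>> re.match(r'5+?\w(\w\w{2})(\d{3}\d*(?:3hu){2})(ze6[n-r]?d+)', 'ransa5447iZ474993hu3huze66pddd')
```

The pattern matches one or more of the literal '5' (lazy), then a word character; then a word character, then exactly 2 of a word character (captured); then exactly 3 of a digit, then zero or more of a digit, then the literal '3hu' repeated 2 times (captured); then the literal 'ze6', then optionally a character in [n-r], then one or more of the literal 'd' (captured).
With `match`, the pattern is implicitly anchored at the beginning.
Here the string doesn't start with a match, so the call returns None.

None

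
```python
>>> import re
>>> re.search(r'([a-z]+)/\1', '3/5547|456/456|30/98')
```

After group 1 captures some text, `\1` only succeeds where that same text appears again.
`re.search` tries every starting position until one works.
Here no position works, so the call returns None.

None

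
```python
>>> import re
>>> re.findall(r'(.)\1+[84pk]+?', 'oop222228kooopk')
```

['o', '2', 'o']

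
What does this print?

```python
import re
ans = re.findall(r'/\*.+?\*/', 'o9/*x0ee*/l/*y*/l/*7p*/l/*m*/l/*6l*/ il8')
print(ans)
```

Walking the string: at [2:10] → '/*x0ee*/'; at [11:16] → '/*y*/'; at [17:23] → '/*7p*/'; at [24:29] → '/*m*/'; at [30:36] → '/*6l*/'.
`findall` yields the raw match text (5 of them) because the pattern has no groups.

['/*x0ee*/', '/*y*/', '/*7p*/', '/*m*/', '/*6l*/']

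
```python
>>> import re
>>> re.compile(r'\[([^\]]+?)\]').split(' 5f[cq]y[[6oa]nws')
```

[' 5f', 'cq', 'y', '[6oa', 'nws']

Matches to split on: at [3:7] → '[cq]'; at [8:14] → '[[6oa]'.
With a capturing group present, the delimiter's captured portion is kept in the result list.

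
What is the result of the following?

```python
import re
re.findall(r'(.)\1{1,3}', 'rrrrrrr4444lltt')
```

A backreference is literal: `\1` must see the identical characters the first group matched.
`findall` collects group 1 from each match (5 total).

['r', 'r', '4', 'l', 't']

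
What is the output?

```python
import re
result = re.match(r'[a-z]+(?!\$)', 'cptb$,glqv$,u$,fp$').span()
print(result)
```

`match` is anchored at position 0; if the pattern doesn't fit there, it returns None.
The match spans [0:3] → 'cpt'.

(0, 3)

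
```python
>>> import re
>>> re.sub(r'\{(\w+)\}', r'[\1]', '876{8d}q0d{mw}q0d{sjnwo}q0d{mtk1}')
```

'876[8d]q0d[mw]q0d[sjnwo]q0d[mtk1]'

Matches: at [3:7] → '{8d}'; at [10:14] → '{mw}'; at [17:24] → '{sjnwo}'; at [27:33] → '{mtk1}'.
Each match is replaced using the text its own group 1 captured.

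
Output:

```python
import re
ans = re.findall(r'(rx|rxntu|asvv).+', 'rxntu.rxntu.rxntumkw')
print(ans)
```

Alternation tries branches left to right and keeps the first one that lets the overall match succeed at that position.
Scanning left to right: at [0:20] match 'rxntu.rxntu.rxntumkw', group 1 = 'rx'.
Because there's exactly one group, `findall` drops the full match and keeps group 1 from the one hit.

['rx']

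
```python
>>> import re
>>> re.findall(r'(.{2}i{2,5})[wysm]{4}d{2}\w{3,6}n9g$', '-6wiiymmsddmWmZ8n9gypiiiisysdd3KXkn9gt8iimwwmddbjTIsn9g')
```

Pattern: exactly 2 of any character, then 2 to 5 of a literal 'i' (captured); then exactly 4 of one of [wysm], then exactly 2 of a literal 'd'; then 3 to 6 of a word character, then the literal 'n9g'; then anchored at the end.
Walking the string: at [37:55] match 't8iimwwmddbjTIsn9g', group 1 = 't8ii'.
Because there's exactly one group, `findall` drops the full match and keeps group 1 from the one hit.

['t8ii']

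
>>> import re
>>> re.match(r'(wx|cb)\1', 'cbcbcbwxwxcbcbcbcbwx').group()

With `match`, the pattern is implicitly anchored at the beginning.
The match spans [0:4] → 'cbcb'.

'cbcb'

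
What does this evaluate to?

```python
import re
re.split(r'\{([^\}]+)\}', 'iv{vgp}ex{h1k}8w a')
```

['iv', 'vgp', 'ex', 'h1k', '8w a']

Matches to split on: at [2:7] → '{vgp}'; at [9:14] → '{h1k}'.
The group in the pattern means `split` returns the separators' captures alongside the pieces.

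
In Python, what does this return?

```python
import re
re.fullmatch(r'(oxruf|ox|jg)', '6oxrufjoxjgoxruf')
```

`re.fullmatch` is like wrapping the pattern in `^…$` (in single-line mode).
Here there's no way to consume every character, so the call returns None.

None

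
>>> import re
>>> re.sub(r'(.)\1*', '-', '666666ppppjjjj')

After group 1 captures some text, `\1` only succeeds where that same text appears again.
Matches: at [0:6] → '666666'; at [6:10] → 'pppp'; at [10:14] → 'jjjj'.
`sub` substitutes '-' at each match site.

'---'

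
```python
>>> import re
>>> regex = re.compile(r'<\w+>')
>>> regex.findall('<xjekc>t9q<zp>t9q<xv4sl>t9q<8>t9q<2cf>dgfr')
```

['<xjekc>', '<zp>', '<xv4sl>', '<8>', '<2cf>']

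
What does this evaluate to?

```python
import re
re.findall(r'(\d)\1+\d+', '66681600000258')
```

`\1` is not a pattern — it's the concrete string captured by group 1, re-applied verbatim.
Because there's exactly one group, `findall` drops the full match and keeps group 1 from the one hit.

['6']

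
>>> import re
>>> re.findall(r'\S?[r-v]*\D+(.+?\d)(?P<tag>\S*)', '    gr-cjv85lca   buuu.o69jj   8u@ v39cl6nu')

The pattern matches optionally a non-whitespace character, then zero or more of a character in [r-v], then one or more of a non-digit; then one or more of any character (lazy), then a digit (captured); then zero or more of a non-whitespace character (captured as 'tag').
Matches: at [0:15] match '    gr-cjv85lca', groups = ('85', 'lca'); at [15:28] match '   buuu.o69jj', groups = ('69', 'jj'); at [28:43] match '   8u@ v39cl6nu', groups = ('8u@ v3', '9cl6nu').
`findall` packs the 2 group values into a tuple for every match.

[('85', 'lca'), ('69', 'jj'), ('8u@ v3', '9cl6nu')]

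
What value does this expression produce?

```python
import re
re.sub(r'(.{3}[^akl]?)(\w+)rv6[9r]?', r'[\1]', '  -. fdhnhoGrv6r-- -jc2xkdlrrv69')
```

The pattern matches exactly 3 of any character, then optionally any character except [akl] (captured); then one or more of a word character (captured); then the literal 'rv6', then optionally one of [9r].
`\1` in the replacement pulls in group 1's text for each match.

' [ -. ][-- -]'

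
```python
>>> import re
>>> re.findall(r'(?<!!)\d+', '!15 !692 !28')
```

['5', '92', '8']

A negative assertion filters positions out without eating any characters.
Matches: at [2:3] → '5'; at [6:8] → '92'; at [11:12] → '8'.
`findall` yields the raw match text (3 of them) because the pattern has no groups.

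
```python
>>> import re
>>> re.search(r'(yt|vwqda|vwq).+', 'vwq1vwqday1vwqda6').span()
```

(0, 17)

The match spans [0:17] → 'vwq1vwqday1vwqda6'.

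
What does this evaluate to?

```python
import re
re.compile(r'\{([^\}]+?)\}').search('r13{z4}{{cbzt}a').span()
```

`re.search` tries every starting position until one works.
The match spans [3:7] → '{z4}'.
Captured: group 1 = 'z4'.

(3, 7)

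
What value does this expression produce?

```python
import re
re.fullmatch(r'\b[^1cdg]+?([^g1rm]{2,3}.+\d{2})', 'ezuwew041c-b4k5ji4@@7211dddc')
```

`re.fullmatch` is like wrapping the pattern in `^…$` (in single-line mode).
Here the string isn't matched end-to-end, so the call returns None.

None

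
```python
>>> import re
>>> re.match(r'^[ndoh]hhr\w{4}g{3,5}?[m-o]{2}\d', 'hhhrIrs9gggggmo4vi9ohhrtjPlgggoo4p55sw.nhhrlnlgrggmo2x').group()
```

`match` is anchored at position 0; if the pattern doesn't fit there, it returns None.
The match spans [0:16] → 'hhhrIrs9gggggmo4'.

'hhhrIrs9gggggmo4'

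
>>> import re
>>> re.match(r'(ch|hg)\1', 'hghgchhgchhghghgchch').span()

(0, 4)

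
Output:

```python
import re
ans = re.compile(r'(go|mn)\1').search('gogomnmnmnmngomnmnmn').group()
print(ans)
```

gogo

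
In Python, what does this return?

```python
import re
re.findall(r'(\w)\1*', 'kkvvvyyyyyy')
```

['k', 'v', 'y']

`\1` has to match the exact text group 1 already captured.
Walking the string: at [0:2] match 'kk', group 1 = 'k'; at [2:5] match 'vvv', group 1 = 'v'; at [5:11] match 'yyyyyy', group 1 = 'y'.
Because there's exactly one group, `findall` drops the full match and keeps group 1 from each hit.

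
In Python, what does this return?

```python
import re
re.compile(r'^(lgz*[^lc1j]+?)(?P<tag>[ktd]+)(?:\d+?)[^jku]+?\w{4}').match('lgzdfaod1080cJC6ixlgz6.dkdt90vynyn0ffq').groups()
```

('lgzdfao', 'd')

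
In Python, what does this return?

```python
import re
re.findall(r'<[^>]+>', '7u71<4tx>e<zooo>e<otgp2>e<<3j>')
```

['<4tx>', '<zooo>', '<otgp2>', '<<3j>']

Since nothing is captured, `findall` lists the 4 matched substrings directly.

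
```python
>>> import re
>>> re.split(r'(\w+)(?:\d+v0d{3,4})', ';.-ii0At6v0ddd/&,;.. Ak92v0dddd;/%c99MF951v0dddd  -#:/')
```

The group in the pattern means `split` returns the separators' captures alongside the pieces.

[';.-', 'ii0At', '/&,;.. ', 'Ak9', ';/%', 'c99MF95', '  -#:/']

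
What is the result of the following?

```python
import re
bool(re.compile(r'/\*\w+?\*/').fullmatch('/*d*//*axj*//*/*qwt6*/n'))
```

`fullmatch` succeeds only if the pattern covers the string from start to end.
Here the pattern can't cover the whole string, so the call returns None, and `bool(None)` is False.

False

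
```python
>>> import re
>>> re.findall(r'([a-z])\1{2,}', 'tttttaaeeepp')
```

['t', 'e']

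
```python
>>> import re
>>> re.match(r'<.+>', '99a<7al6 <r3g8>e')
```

`match` is anchored at position 0; if the pattern doesn't fit there, it returns None.
Here the pattern fails at index 0, so the call returns None.

None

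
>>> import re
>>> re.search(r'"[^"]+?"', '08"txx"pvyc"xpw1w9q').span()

Unlike `match`, `search` isn't anchored — it looks for the pattern anywhere in the string.
The match spans [2:7] → '"txx"'.

(2, 7)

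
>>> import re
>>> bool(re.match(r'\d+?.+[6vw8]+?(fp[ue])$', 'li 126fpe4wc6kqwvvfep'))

The pattern matches one or more of a digit (lazy), then one or more of any character; then one or more of one of [6vw8] (lazy); then the literal 'fp', then one of [ue] (captured); then anchored at the end.
`match` is anchored at position 0; if the pattern doesn't fit there, it returns None.
Here the pattern fails at index 0, so the call returns None, and `bool(None)` is False.

False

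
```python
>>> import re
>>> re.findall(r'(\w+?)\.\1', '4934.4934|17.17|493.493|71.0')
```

`\1` is not a pattern — it's the concrete string captured by group 1, re-applied verbatim.
Walking the string: at [0:9] match '4934.4934', group 1 = '4934'; at [10:15] match '17.17', group 1 = '17'; at [16:23] match '493.493', group 1 = '493'.
With a single group, `findall` returns only what that group captured — 3 items.

['4934', '17', '493']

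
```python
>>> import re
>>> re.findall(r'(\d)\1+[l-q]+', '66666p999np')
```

['6', '9']

The backreference `\1` re-matches whatever the first group consumed, character for character.
Walking the string: at [0:6] match '66666p', group 1 = '6'; at [6:11] match '999np', group 1 = '9'.
With a single group, `findall` returns only what that group captured — 2 items.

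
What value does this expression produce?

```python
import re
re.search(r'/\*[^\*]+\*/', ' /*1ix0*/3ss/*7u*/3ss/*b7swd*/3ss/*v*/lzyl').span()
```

(1, 9)

`re.search` tries every starting position until one works.
The match spans [1:9] → '/*1ix0*/'.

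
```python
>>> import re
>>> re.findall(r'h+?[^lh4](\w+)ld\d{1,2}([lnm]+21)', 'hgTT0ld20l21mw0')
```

The pattern matches one or more of the literal 'h' (lazy), then any character except [lh4]; then one or more of a word character (captured); then the literal 'ld', then 1 to 2 of a digit; then one or more of one of [lnm], then the literal '21' (captured).
Matches: at [0:12] match 'hgTT0ld20l21', groups = ('TT0', 'l21').
`findall` packs the 2 group values into a tuple for every match.

[('TT0', 'l21')]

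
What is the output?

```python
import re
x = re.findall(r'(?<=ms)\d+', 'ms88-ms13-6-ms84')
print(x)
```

The `(?=…)`/`(?<=…)` assertion just peeks at neighbouring text; it doesn't advance the match position.
With no groups in the pattern, `findall` gives back each whole match — 3 here.

['88', '13', '84']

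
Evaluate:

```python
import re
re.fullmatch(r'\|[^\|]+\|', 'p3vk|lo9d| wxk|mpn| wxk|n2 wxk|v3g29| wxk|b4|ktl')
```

None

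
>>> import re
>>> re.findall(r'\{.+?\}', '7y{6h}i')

['{6h}']

Scanning left to right: at [2:6] → '{6h}'.
With no groups in the pattern, `findall` gives back each whole match — 1 here.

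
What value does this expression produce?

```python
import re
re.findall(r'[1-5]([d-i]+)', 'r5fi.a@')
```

['fi']

Pattern: a character in [1-5]; then one or more of a character in [d-i] (captured).
Because there's exactly one group, `findall` drops the full match and keeps group 1 from the one hit.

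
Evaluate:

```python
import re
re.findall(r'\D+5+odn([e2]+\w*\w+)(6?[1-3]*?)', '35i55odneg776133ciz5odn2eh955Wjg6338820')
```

[('eg776133ciz5odn2eh955Wjg6338820', '')]

With 2 capturing groups, `findall` returns a 2-tuple per match.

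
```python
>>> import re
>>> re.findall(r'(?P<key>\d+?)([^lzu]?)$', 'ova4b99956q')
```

[('99956', 'q')]

Pattern: one or more of a digit (lazy) (captured as 'key'); then optionally any character except [lzu] (captured); then anchored at the end.
Walking the string: at [5:11] match '99956q', groups = ('99956', 'q').
With 2 capturing groups, `findall` returns a 2-tuple per match.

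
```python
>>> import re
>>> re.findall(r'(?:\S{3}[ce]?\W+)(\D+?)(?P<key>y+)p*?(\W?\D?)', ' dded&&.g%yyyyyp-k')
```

Pattern: exactly 3 of a non-whitespace character, then optionally one of [ce], then one or more of a non-word character (non-capturing group); then one or more of a non-digit (lazy) (captured); then one or more of a literal 'y' (captured as 'key'); then zero or more of a literal 'p' (lazy); then optionally a non-word character, then optionally a non-digit (captured).
The `?` after the quantifier makes it lazy — it takes as little as possible before letting the rest of the pattern try.
Matches: at [2:16] match 'ded&&.g%yyyyyp', groups = ('g%', 'yyyyy', 'p').
With 3 capturing groups, `findall` returns a 3-tuple per match.

[('g%', 'yyyyy', 'p')]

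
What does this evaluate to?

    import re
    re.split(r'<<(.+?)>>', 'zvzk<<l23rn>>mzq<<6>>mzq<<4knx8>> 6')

The group in the pattern means `split` returns the separators' captures alongside the pieces.

['zvzk', 'l23rn', 'mzq', '6', 'mzq', '4knx8', ' 6']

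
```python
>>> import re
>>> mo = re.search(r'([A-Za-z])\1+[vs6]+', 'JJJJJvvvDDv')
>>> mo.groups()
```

The backreference `\1` re-matches whatever the first group consumed, character for character.
`re.search` scans for the first position where the pattern succeeds.
The match spans [0:8] → 'JJJJJvvv'.
Captured: group 1 = 'J'.

('J',)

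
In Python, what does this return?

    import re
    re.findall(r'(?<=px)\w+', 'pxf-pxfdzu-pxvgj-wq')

Lookahead/lookbehind check context without consuming it, so the matched span excludes the asserted characters.
Matches: at [2:3] → 'f'; at [6:10] → 'fdzu'; at [13:16] → 'vgj'.
With no groups in the pattern, `findall` gives back each whole match — 3 here.

['f', 'fdzu', 'vgj']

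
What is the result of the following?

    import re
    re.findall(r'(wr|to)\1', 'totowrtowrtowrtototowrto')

After group 1 captures some text, `\1` only succeeds where that same text appears again.
Matches: at [0:4] match 'toto', group 1 = 'to'; at [14:18] match 'toto', group 1 = 'to'.
`findall` collects group 1 from each match (2 total).

['to', 'to']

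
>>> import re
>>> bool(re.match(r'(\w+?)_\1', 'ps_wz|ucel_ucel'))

False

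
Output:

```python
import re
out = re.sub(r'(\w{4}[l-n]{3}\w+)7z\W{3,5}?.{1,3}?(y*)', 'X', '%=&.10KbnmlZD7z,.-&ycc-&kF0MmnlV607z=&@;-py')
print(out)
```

%=&.Xcc-&X-py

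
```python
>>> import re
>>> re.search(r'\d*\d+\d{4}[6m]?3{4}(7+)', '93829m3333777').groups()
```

The pattern matches zero or more of a digit; then one or more of a digit, then exactly 4 of a digit; then optionally one of [6m], then exactly 4 of a literal '3'; then one or more of a literal '7' (captured).
`search` walks the string left to right and returns the first match it finds.
The match spans [0:13] → '93829m3333777'.
Captured: group 1 = '777'.

('777',)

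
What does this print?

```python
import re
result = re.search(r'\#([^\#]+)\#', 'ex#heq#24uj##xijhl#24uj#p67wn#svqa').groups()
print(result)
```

('heq',)

The match spans [2:7] → '#heq#'.
Captured: group 1 = 'heq'.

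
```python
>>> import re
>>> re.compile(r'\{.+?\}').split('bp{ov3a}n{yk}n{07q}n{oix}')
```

['bp', 'n', 'n', 'n', '']

A `+?`/`*?`/`{m,n}?` starts at its minimum and grows only as far as needed for what follows to match.
Matches to split on: at [2:8] → '{ov3a}'; at [9:13] → '{yk}'; at [14:19] → '{07q}'; at [20:25] → '{oix}'.
The string is cut at each match, leaving 5 pieces.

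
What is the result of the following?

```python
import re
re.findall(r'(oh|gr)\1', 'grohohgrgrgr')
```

The backreference `\1` re-matches whatever the first group consumed, character for character.
Because there's exactly one group, `findall` drops the full match and keeps group 1 from each hit.

['oh', 'gr']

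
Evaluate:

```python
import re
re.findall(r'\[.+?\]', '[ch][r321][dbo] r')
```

['[ch]', '[r321]', '[dbo]']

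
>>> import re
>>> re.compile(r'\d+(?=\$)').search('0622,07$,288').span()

Because the assertion is zero-width, the text it checks is not consumed and won't appear in the result.
`search` walks the string left to right and returns the first match it finds.
The match spans [5:7] → '07'.

(5, 7)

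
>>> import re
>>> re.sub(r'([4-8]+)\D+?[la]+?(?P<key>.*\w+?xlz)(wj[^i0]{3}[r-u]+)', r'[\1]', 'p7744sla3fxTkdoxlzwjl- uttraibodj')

This matches one or more of a character in [4-8] (captured); then one or more of a non-digit (lazy); then one or more of one of [la] (lazy); then zero or more of any character, then one or more of a word character (lazy), then the literal 'xlz' (captured as 'key'); then the literal 'wj', then exactly 3 of any character except [i0], then one or more of a character in [r-u] (captured).
Matches: at [1:27] → '7744sla3fxTkdoxlzwjl- uttr'.
`\1` in the replacement pulls in group 1's text for each match.

'p[7744]aibodj'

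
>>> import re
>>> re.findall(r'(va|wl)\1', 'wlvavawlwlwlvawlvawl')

['va', 'wl']

The backreference `\1` re-matches whatever the first group consumed, character for character.
Matches: at [2:6] match 'vava', group 1 = 'va'; at [6:10] match 'wlwl', group 1 = 'wl'.
`findall` collects group 1 from each match (2 total).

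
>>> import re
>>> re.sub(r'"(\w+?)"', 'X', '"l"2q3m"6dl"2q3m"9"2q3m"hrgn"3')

'X2q3mX2q3mX2q3mX3'

Matches: at [0:3] → '"l"'; at [7:12] → '"6dl"'; at [16:19] → '"9"'; at [23:29] → '"hrgn"'.
`sub` substitutes 'X' at each match site.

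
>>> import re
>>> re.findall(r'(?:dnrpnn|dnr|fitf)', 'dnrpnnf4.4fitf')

['dnrpnn', 'fitf']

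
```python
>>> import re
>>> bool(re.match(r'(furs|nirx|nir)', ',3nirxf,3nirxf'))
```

False

`re.match` won't scan ahead — the pattern has to work from the very first character.
Here the string doesn't start with a match, so the call returns None, and `bool(None)` is False.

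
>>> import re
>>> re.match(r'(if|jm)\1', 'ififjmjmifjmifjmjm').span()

(0, 4)

`\1` is not a pattern — it's the concrete string captured by group 1, re-applied verbatim.
With `match`, the pattern is implicitly anchored at the beginning.
The match spans [0:4] → 'ifif'.
Captured: group 1 = 'if'.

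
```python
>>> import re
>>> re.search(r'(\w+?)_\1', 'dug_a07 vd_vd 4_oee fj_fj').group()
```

'vd_vd'

`\1` is not a pattern — it's the concrete string captured by group 1, re-applied verbatim.
`re.search` tries every starting position until one works.
The match spans [8:13] → 'vd_vd'.
Captured: group 1 = 'vd'.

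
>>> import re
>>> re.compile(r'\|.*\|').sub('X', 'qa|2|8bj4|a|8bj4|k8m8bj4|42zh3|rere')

'qaXrere'

Matches: at [2:31] → '|2|8bj4|a|8bj4|k8m8bj4|42zh3|'.
`sub` substitutes 'X' at each match site.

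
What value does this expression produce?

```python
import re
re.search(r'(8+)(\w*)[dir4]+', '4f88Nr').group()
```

'88Nr'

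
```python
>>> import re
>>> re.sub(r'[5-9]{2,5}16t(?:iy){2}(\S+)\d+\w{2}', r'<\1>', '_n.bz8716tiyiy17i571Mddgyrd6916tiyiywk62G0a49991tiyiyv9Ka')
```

The pattern matches 2 to 5 of a character in [5-9], then the literal '16t', then the literal 'iy' repeated 2 times; then one or more of a non-whitespace character (captured); then one or more of a digit, then exactly 2 of a word character.
Matches: at [5:57] → '8716tiyiy17i571Mddgyrd6916tiyiywk62G0a49991tiyiyv9Ka'.
`\1` in the replacement pulls in group 1's text for each match.

'_n.bz<17i571Mddgyrd6916tiyiywk62G0a49991tiyiyv>'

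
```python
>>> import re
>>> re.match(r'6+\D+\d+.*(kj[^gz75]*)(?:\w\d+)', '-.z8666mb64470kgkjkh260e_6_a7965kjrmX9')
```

None

Pattern: one or more of a literal '6'; then one or more of a non-digit, then one or more of a digit, then zero or more of any character; then the literal 'kj', then zero or more of any character except [gz75] (captured); then a word character, then one or more of a digit (non-capturing group).
`match` is anchored at position 0; if the pattern doesn't fit there, it returns None.
Here position 0 doesn't satisfy it, so the call returns None.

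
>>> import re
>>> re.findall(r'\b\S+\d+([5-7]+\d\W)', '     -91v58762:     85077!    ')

With a single group, `findall` returns only what that group captured — 2 items.

['62:', '77!']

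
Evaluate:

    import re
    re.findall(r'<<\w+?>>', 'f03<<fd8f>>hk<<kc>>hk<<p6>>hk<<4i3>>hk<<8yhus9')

['<<fd8f>>', '<<kc>>', '<<p6>>', '<<4i3>>']

No capturing groups, so `findall` returns the 4 full match strings.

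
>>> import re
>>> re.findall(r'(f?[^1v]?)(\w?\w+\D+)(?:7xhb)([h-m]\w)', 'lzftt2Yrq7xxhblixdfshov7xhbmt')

[('l', 'zftt2Yrq7xxhblixdfshov', 'mt')]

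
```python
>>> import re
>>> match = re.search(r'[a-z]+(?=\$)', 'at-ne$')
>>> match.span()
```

(3, 5)

The lookaround is zero-width — it requires the adjacent text to match without consuming it, so the asserted text isn't part of the match.
Unlike `match`, `search` isn't anchored — it looks for the pattern anywhere in the string.
The match spans [3:5] → 'ne'.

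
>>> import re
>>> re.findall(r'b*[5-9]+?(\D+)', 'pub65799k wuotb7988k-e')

The pattern matches zero or more of the literal 'b', then one or more of a character in [5-9] (lazy); then one or more of a non-digit (captured).
Scanning left to right: at [2:15] match 'b65799k wuotb', group 1 = 'k wuotb'; at [15:22] match '7988k-e', group 1 = 'k-e'.
`findall` collects group 1 from each match (2 total).

['k wuotb', 'k-e']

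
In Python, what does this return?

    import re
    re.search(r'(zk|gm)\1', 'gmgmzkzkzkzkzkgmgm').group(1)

The match spans [0:4] → 'gmgm'.
Captured: group 1 = 'gm'.

'gm'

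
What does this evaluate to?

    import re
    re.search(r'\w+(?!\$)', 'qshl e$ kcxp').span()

A negative assertion filters positions out without eating any characters.
`re.search` scans for the first position where the pattern succeeds.
The match spans [0:4] → 'qshl'.

(0, 4)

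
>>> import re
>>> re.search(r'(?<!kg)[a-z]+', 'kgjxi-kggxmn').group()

'kgjxi'

`(?!…)`/`(?<!…)` only lets a position through if the neighbouring text does NOT match; no characters are consumed.
`search` walks the string left to right and returns the first match it finds.
The match spans [0:5] → 'kgjxi'.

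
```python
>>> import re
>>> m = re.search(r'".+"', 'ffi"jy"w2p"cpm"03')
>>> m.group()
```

The match spans [3:15] → '"jy"w2p"cpm"'.

'"jy"w2p"cpm"'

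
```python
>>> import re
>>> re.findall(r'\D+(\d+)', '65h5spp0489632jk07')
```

['5', '0489632', '07']

Pattern: one or more of a non-digit; then one or more of a digit (captured).
Walking the string: at [2:4] match 'h5', group 1 = '5'; at [4:14] match 'spp0489632', group 1 = '0489632'; at [14:18] match 'jk07', group 1 = '07'.
Because there's exactly one group, `findall` drops the full match and keeps group 1 from each hit.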